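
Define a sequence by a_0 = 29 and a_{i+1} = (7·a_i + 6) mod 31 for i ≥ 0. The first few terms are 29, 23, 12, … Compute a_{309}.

22

Listing terms: a_0 = 29, a_1 = 23, a_2 = 12, a_3 = 28, a_4 = 16, a_5 = 25, a_6 = 26, a_7 = 2, a_8 = 20, a_9 = 22, a_{10} = 5, a_{11} = 10, a_{12} = 14, a_{13} = 11, a_{14} = 21, a_{15} = 29.
Since a_{15} = a_0 = 29, the sequence is periodic with period 15.
So a_{309} = a_{0 + ((309-0) mod 15)} = a_9 = 22.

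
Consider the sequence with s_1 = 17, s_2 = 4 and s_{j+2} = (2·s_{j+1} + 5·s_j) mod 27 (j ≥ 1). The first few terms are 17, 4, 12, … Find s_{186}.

Listing terms: s_1 = 17,  s_2 = 4,  s_3 = 12,  s_4 = 17,  s_5 = 13,  s_6 = 3,  s_7 = 17,  s_8 = 22,  s_9 = 21,  s_{10} = 17,  s_{11} = 4.
The sequence repeats with period 9.
(186 - 1) mod 9 = 5, so s_{186} = s_6 = 3.

3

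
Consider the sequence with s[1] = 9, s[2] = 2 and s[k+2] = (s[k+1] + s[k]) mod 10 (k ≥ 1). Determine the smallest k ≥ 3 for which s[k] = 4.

s[1] = 9; s[2] = 2; s[3] = 1; s[4] = 3; s[5] = 4; s[6] = 7; s[7] = 1; s[8] = 8; s[9] = 9; s[10] = 7; s[11] = 6; s[12] = 3; s[13] = 9; s[14] = 2.
Since (s[13], s[14]) = (s[1], s[2]) = (9, 2) (two consecutive terms determine the rest), the sequence is periodic with period 12.
The value 4 first appears (with k ≥ 3) at s[5].

5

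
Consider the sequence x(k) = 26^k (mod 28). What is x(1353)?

Computing terms: x(1) = 26; x(2) = 4; x(3) = 20; x(4) = 16; x(5) = 24; x(6) = 8; x(7) = 12; x(8) = 4.
Since x(8) = x(2) = 4, the sequence is eventually periodic: after a pre-period of length 1 it cycles with period 6.
For k ≥ 2, x(k) depends only on (k - 2) mod 6. (1353 - 2) mod 6 = 1, so x(1353) = x(3) = 20.

20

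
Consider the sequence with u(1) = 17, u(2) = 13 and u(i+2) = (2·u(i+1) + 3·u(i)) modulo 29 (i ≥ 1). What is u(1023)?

2

u(1) = 17,  u(2) = 13,  u(3) = 19,  u(4) = 19,  u(5) = 8,  u(6) = 15,  u(7) = 25,  u(8) = 8,  u(9) = 4,  u(10) = 3,  u(11) = 18,  u(12) = 16,  u(13) = 28,  u(14) = 17,  u(15) = 2,  u(16) = 26,  u(17) = 0,  u(18) = 20,  u(19) = 11,  u(20) = 24,  u(21) = 23,  u(22) = 2,  u(23) = 15,  u(24) = 7,  u(25) = 1,  u(26) = 23,  u(27) = 20,  u(28) = 22,  u(29) = 17,  u(30) = 13.
The sequence repeats with period 28.
So u(1023) = u(1 + ((1023-1) mod 28)) = u(15) = 2.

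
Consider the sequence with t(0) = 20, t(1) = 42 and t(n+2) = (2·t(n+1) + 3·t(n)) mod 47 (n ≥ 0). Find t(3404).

We have t(0) = 20, t(1) = 42, t(2) = 3, t(3) = 38, t(4) = 38, t(5) = 2, t(6) = 24, t(7) = 7, t(8) = 39, t(9) = 5, t(10) = 33, t(11) = 34, t(12) = 26, t(13) = 13, t(14) = 10, t(15) = 12, t(16) = 7, t(17) = 3, t(18) = 27, t(19) = 16, t(20) = 19, t(21) = 39, t(22) = 41, t(23) = 11, t(24) = 4, t(25) = 41, t(26) = 0, t(27) = 29, t(28) = 11, t(29) = 15, t(30) = 16, t(31) = 30, t(32) = 14, t(33) = 24, t(34) = 43, t(35) = 17, t(36) = 22, t(37) = 1, t(38) = 21, t(39) = 45, t(40) = 12, t(41) = 18, t(42) = 25, t(43) = 10, t(44) = 1, t(45) = 32, t(46) = 20, t(47) = 42.
Since (t(46), t(47)) = (t(0), t(1)) = (20, 42) (two consecutive terms determine the rest), the sequence is periodic with period 46.
So t(3404) = t(0 + ((3404-0) mod 46)) = t(0) = 20.

20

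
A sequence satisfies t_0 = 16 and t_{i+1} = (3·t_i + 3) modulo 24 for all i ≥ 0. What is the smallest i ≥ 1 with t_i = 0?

Listing terms: t_0 = 16, t_1 = 3, t_2 = 12, t_3 = 15, t_4 = 0, t_5 = 3.
Since t_5 = t_1 = 3, the sequence is eventually periodic: after a pre-period of length 1 it cycles with period 4.
The value 0 first appears (with i ≥ 1) at t_4.

4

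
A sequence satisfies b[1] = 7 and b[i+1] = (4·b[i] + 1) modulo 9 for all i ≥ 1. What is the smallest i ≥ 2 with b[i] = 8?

8

Computing terms: b[1] = 7, b[2] = 2, b[3] = 0, b[4] = 1, b[5] = 5, b[6] = 3, b[7] = 4, b[8] = 8, b[9] = 6, b[10] = 7.
The sequence repeats with period 9.
The value 8 first appears (with i ≥ 2) at b[8].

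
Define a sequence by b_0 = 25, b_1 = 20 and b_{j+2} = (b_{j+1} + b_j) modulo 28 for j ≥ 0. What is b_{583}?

12

We have b_0 = 25, b_1 = 20, b_2 = 17, b_3 = 9, b_4 = 26, b_5 = 7, b_6 = 5, b_7 = 12, b_8 = 17, b_9 = 1, b_{10} = 18, b_{11} = 19, b_{12} = 9, b_{13} = 0, b_{14} = 9, b_{15} = 9, b_{16} = 18, b_{17} = 27, b_{18} = 17, b_{19} = 16, b_{20} = 5, b_{21} = 21, b_{22} = 26, b_{23} = 19, b_{24} = 17, b_{25} = 8, b_{26} = 25, b_{27} = 5, b_{28} = 2, b_{29} = 7, b_{30} = 9, b_{31} = 16, b_{32} = 25, b_{33} = 13, b_{34} = 10, b_{35} = 23, b_{36} = 5, b_{37} = 0, b_{38} = 5, b_{39} = 5, b_{40} = 10, b_{41} = 15, b_{42} = 25, b_{43} = 12, b_{44} = 9, b_{45} = 21, b_{46} = 2, b_{47} = 23, b_{48} = 25, b_{49} = 20.
The sequence repeats with period 48.
So b_{583} = b_{0 + ((583-0) mod 48)} = b_7 = 12.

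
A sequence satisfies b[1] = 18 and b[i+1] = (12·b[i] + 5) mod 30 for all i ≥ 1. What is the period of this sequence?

4

Computing terms: b[1] = 18, b[2] = 11, b[3] = 17, b[4] = 29, b[5] = 23, b[6] = 11.
Since b[6] = b[2] = 11, the sequence is eventually periodic: after a pre-period of length 1 it cycles with period 4.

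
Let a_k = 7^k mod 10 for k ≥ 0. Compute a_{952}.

We have a_0 = 1,  a_1 = 7,  a_2 = 9,  a_3 = 3,  a_4 = 1.
Since a_4 = a_0 = 1, the sequence is periodic with period 4.
(952 - 0) mod 4 = 0, so a_{952} = a_0 = 1.

1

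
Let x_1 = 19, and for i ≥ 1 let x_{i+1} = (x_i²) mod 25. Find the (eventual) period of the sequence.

x_1 = 19; x_2 = 11; x_3 = 21; x_4 = 16; x_5 = 6; x_6 = 11.
Since x_6 = x_2 = 11, the sequence is eventually periodic: after a pre-period of length 1 it cycles with period 4.

4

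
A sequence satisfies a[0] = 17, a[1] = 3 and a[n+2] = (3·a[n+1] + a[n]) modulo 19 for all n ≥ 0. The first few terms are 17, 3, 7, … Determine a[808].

Listing terms: a[0] = 17, a[1] = 3, a[2] = 7, a[3] = 5, a[4] = 3, a[5] = 14, a[6] = 7, a[7] = 16, a[8] = 17, a[9] = 10, a[10] = 9, a[11] = 18, a[12] = 6, a[13] = 17, a[14] = 0, a[15] = 17, a[16] = 13, a[17] = 18, a[18] = 10, a[19] = 10, a[20] = 2, a[21] = 16, a[22] = 12, a[23] = 14, a[24] = 16, a[25] = 5, a[26] = 12, a[27] = 3, a[28] = 2, a[29] = 9, a[30] = 10, a[31] = 1, a[32] = 13, a[33] = 2, a[34] = 0, a[35] = 2, a[36] = 6, a[37] = 1, a[38] = 9, a[39] = 9, a[40] = 17, a[41] = 3.
Since (a[40], a[41]) = (a[0], a[1]) = (17, 3) (two consecutive terms determine the rest), the sequence is periodic with period 40.
(808 - 0) mod 40 = 8, so a[808] = a[8] = 17.

17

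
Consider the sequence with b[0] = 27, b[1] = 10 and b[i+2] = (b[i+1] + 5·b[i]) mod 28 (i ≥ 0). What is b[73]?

10

Listing terms: b[0] = 27,  b[1] = 10,  b[2] = 5,  b[3] = 27,  b[4] = 24,  b[5] = 19,  b[6] = 27,  b[7] = 10.
Since (b[6], b[7]) = (b[0], b[1]) = (27, 10) (two consecutive terms determine the rest), the sequence is periodic with period 6.
(73 - 0) mod 6 = 1, so b[73] = b[1] = 10.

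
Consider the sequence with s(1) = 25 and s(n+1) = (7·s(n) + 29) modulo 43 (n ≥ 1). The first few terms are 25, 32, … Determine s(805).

Listing terms: s(1) = 25, s(2) = 32, s(3) = 38, s(4) = 37, s(5) = 30, s(6) = 24, s(7) = 25.
Since s(7) = s(1) = 25, the sequence is periodic with period 6.
(805 - 1) mod 6 = 0, so s(805) = s(1) = 25.

25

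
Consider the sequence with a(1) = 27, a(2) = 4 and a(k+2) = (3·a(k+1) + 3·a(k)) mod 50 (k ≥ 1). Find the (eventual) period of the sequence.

Listing terms: a(1) = 27; a(2) = 4; a(3) = 43; a(4) = 41; a(5) = 2; a(6) = 29; a(7) = 43; a(8) = 16; a(9) = 27; a(10) = 29; a(11) = 18; a(12) = 41; a(13) = 27; a(14) = 4.
The sequence repeats with period 12.

12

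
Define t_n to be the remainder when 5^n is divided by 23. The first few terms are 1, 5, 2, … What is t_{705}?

5

t_0 = 1, t_1 = 5, t_2 = 2, t_3 = 10, t_4 = 4, t_5 = 20, t_6 = 8, t_7 = 17, t_8 = 16, t_9 = 11, t_{10} = 9, t_{11} = 22, t_{12} = 18, t_{13} = 21, t_{14} = 13, t_{15} = 19, t_{16} = 3, t_{17} = 15, t_{18} = 6, t_{19} = 7, t_{20} = 12, t_{21} = 14, t_{22} = 1.
The sequence repeats with period 22.
So t_{705} = t_{0 + ((705-0) mod 22)} = t_1 = 5.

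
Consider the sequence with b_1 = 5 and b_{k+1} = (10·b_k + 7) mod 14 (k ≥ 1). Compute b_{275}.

Listing terms: b_1 = 5,  b_2 = 1,  b_3 = 3,  b_4 = 9,  b_5 = 13,  b_6 = 11,  b_7 = 5.
The sequence repeats with period 6.
(275 - 1) mod 6 = 4, so b_{275} = b_5 = 13.

13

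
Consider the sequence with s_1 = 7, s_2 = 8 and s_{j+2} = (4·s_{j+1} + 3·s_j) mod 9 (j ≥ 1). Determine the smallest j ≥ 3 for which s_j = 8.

3

s_1 = 7, s_2 = 8, s_3 = 8, s_4 = 2, s_5 = 5, s_6 = 8, s_7 = 2.
Since (s_6, s_7) = (s_3, s_4) = (8, 2) (two consecutive terms determine the rest), the sequence is eventually periodic: after a pre-period of length 2 it cycles with period 3.
The value 8 first appears (with j ≥ 3) at s_3.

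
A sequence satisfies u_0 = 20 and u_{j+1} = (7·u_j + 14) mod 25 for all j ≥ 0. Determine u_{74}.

Computing terms: u_0 = 20, u_1 = 4, u_2 = 17, u_3 = 8, u_4 = 20.
The sequence repeats with period 4.
(74 - 0) mod 4 = 2, so u_{74} = u_2 = 17.

17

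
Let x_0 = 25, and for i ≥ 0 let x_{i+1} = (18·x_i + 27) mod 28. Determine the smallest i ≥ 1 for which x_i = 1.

Listing terms: x_0 = 25,  x_1 = 1,  x_2 = 17,  x_3 = 25.
Since x_3 = x_0 = 25, the sequence is periodic with period 3.
The value 1 first appears (with i ≥ 1) at x_1.

1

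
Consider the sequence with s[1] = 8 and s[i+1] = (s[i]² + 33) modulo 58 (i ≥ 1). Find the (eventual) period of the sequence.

22

Computing terms: s[1] = 8, s[2] = 39, s[3] = 46, s[4] = 3, s[5] = 42, s[6] = 57, s[7] = 34, s[8] = 29, s[9] = 4, s[10] = 49, s[11] = 56, s[12] = 37, s[13] = 10, s[14] = 17, s[15] = 32, s[16] = 13, s[17] = 28, s[18] = 5, s[19] = 0, s[20] = 33, s[21] = 20, s[22] = 27, s[23] = 8.
The sequence repeats with period 22.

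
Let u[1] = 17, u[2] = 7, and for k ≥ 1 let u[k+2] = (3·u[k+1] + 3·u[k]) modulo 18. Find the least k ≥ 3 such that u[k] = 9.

We have u[1] = 17,  u[2] = 7,  u[3] = 0,  u[4] = 3,  u[5] = 9,  u[6] = 0,  u[7] = 9,  u[8] = 9,  u[9] = 0.
Since (u[8], u[9]) = (u[5], u[6]) = (9, 0) (two consecutive terms determine the rest), the sequence is eventually periodic: after a pre-period of length 4 it cycles with period 3.
The value 9 first appears (with k ≥ 3) at u[5].

5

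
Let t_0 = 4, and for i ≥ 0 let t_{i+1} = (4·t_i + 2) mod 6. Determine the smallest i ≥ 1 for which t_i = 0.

1

Listing terms: t_0 = 4, t_1 = 0, t_2 = 2, t_3 = 4.
Since t_3 = t_0 = 4, the sequence is periodic with period 3.
The value 0 first appears (with i ≥ 1) at t_1.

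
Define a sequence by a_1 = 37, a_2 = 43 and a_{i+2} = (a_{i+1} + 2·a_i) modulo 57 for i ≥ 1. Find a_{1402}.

a_1 = 37, a_2 = 43, a_3 = 3, a_4 = 32, a_5 = 38, a_6 = 45, a_7 = 7, a_8 = 40, a_9 = 54, a_{10} = 20, a_{11} = 14, a_{12} = 54, a_{13} = 25, a_{14} = 19, a_{15} = 12, a_{16} = 50, a_{17} = 17, a_{18} = 3, a_{19} = 37, a_{20} = 43.
The sequence repeats with period 18.
(1402 - 1) mod 18 = 15, so a_{1402} = a_{16} = 50.

50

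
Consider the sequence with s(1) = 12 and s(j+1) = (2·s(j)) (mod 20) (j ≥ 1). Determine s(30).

4

We have s(1) = 12,  s(2) = 4,  s(3) = 8,  s(4) = 16,  s(5) = 12.
Since s(5) = s(1) = 12, the sequence is periodic with period 4.
So s(30) = s(1 + ((30-1) mod 4)) = s(2) = 4.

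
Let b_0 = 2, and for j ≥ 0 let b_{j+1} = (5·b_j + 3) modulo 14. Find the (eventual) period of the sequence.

We have b_0 = 2, b_1 = 13, b_2 = 12, b_3 = 7, b_4 = 10, b_5 = 11, b_6 = 2.
The sequence repeats with period 6.

6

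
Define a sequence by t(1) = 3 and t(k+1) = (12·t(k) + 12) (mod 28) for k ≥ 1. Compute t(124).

12

We have t(1) = 3, t(2) = 20, t(3) = 0, t(4) = 12, t(5) = 16, t(6) = 8, t(7) = 24, t(8) = 20.
Since t(8) = t(2) = 20, the sequence is eventually periodic: after a pre-period of length 1 it cycles with period 6.
For k ≥ 2, t(k) depends only on (k - 2) mod 6. (124 - 2) mod 6 = 2, so t(124) = t(4) = 12.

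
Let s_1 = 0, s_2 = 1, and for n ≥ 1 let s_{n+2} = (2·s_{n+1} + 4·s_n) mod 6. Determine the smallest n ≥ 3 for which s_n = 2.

s_1 = 0,  s_2 = 1,  s_3 = 2,  s_4 = 2,  s_5 = 0,  s_6 = 2,  s_7 = 4,  s_8 = 4,  s_9 = 0,  s_{10} = 4,  s_{11} = 2,  s_{12} = 2.
Since (s_{11}, s_{12}) = (s_3, s_4) = (2, 2) (two consecutive terms determine the rest), the sequence is eventually periodic: after a pre-period of length 2 it cycles with period 8.
The value 2 first appears (with n ≥ 3) at s_3.

3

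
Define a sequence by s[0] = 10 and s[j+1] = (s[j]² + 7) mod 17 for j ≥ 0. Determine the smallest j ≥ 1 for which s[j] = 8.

7

s[0] = 10, s[1] = 5, s[2] = 15, s[3] = 11, s[4] = 9, s[5] = 3, s[6] = 16, s[7] = 8, s[8] = 3.
Since s[8] = s[5] = 3, the sequence is eventually periodic: after a pre-period of length 5 it cycles with period 3.
The value 8 first appears (with j ≥ 1) at s[7].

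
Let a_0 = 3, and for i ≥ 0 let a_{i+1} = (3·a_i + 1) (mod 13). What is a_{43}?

10

a_0 = 3,  a_1 = 10,  a_2 = 5,  a_3 = 3.
The sequence repeats with period 3.
(43 - 0) mod 3 = 1, so a_{43} = a_1 = 10.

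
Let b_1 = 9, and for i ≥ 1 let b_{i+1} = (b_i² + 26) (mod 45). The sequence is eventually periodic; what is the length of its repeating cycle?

6

Computing terms: b_1 = 9, b_2 = 17, b_3 = 0, b_4 = 26, b_5 = 27, b_6 = 35, b_7 = 36, b_8 = 17.
Since b_8 = b_2 = 17, the sequence is eventually periodic: after a pre-period of length 1 it cycles with period 6.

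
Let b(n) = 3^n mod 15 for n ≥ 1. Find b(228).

6

We have b(1) = 3,  b(2) = 9,  b(3) = 12,  b(4) = 6,  b(5) = 3.
The sequence repeats with period 4.
So b(228) = b(1 + ((228-1) mod 4)) = b(4) = 6.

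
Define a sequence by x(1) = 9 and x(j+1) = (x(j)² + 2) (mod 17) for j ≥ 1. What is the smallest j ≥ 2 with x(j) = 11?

Listing terms: x(1) = 9; x(2) = 15; x(3) = 6; x(4) = 4; x(5) = 1; x(6) = 3; x(7) = 11; x(8) = 4.
Since x(8) = x(4) = 4, the sequence is eventually periodic: after a pre-period of length 3 it cycles with period 4.
The value 11 first appears (with j ≥ 2) at x(7).

7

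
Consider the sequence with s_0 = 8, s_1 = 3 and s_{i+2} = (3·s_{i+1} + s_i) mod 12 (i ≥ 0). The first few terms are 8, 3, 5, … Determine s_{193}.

3

s_0 = 8,  s_1 = 3,  s_2 = 5,  s_3 = 6,  s_4 = 11,  s_5 = 3,  s_6 = 8,  s_7 = 3.
The sequence repeats with period 6.
(193 - 0) mod 6 = 1, so s_{193} = s_1 = 3.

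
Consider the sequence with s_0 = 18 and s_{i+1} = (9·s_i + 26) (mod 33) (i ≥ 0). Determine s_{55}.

Listing terms: s_0 = 18; s_1 = 23; s_2 = 2; s_3 = 11; s_4 = 26; s_5 = 29; s_6 = 23.
Since s_6 = s_1 = 23, the sequence is eventually periodic: after a pre-period of length 1 it cycles with period 5.
For i ≥ 1, s_i depends only on (i - 1) mod 5. (55 - 1) mod 5 = 4, so s_{55} = s_5 = 29.

29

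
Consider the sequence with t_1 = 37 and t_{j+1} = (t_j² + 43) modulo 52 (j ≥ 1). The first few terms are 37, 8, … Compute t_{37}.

Listing terms: t_1 = 37, t_2 = 8, t_3 = 3, t_4 = 0, t_5 = 43, t_6 = 20, t_7 = 27, t_8 = 44, t_9 = 3.
Since t_9 = t_3 = 3, the sequence is eventually periodic: after a pre-period of length 2 it cycles with period 6.
For j ≥ 3, t_j depends only on (j - 3) mod 6. (37 - 3) mod 6 = 4, so t_{37} = t_7 = 27.

27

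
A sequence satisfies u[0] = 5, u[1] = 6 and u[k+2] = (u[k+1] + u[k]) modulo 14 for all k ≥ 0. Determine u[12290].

11

We have u[0] = 5; u[1] = 6; u[2] = 11; u[3] = 3; u[4] = 0; u[5] = 3; u[6] = 3; u[7] = 6; u[8] = 9; u[9] = 1; u[10] = 10; u[11] = 11; u[12] = 7; u[13] = 4; u[14] = 11; u[15] = 1; u[16] = 12; u[17] = 13; u[18] = 11; u[19] = 10; u[20] = 7; u[21] = 3; u[22] = 10; u[23] = 13; u[24] = 9; u[25] = 8; u[26] = 3; u[27] = 11; u[28] = 0; u[29] = 11; u[30] = 11; u[31] = 8; u[32] = 5; u[33] = 13; u[34] = 4; u[35] = 3; u[36] = 7; u[37] = 10; u[38] = 3; u[39] = 13; u[40] = 2; u[41] = 1; u[42] = 3; u[43] = 4; u[44] = 7; u[45] = 11; u[46] = 4; u[47] = 1; u[48] = 5; u[49] = 6.
Since (u[48], u[49]) = (u[0], u[1]) = (5, 6) (two consecutive terms determine the rest), the sequence is periodic with period 48.
(12290 - 0) mod 48 = 2, so u[12290] = u[2] = 11.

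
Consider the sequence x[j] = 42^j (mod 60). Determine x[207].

Computing terms: x[1] = 42; x[2] = 24; x[3] = 48; x[4] = 36; x[5] = 12; x[6] = 24.
Since x[6] = x[2] = 24, the sequence is eventually periodic: after a pre-period of length 1 it cycles with period 4.
For j ≥ 2, x[j] depends only on (j - 2) mod 4. (207 - 2) mod 4 = 1, so x[207] = x[3] = 48.

48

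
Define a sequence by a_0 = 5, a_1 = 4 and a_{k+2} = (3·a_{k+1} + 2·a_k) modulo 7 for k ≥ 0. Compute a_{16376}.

4

We have a_0 = 5, a_1 = 4, a_2 = 1, a_3 = 4, a_4 = 0, a_5 = 1, a_6 = 3, a_7 = 4, a_8 = 4, a_9 = 6, a_{10} = 5, a_{11} = 6, a_{12} = 0, a_{13} = 5, a_{14} = 1, a_{15} = 6, a_{16} = 6, a_{17} = 2, a_{18} = 4, a_{19} = 2, a_{20} = 0, a_{21} = 4, a_{22} = 5, a_{23} = 2, a_{24} = 2, a_{25} = 3, a_{26} = 6, a_{27} = 3, a_{28} = 0, a_{29} = 6, a_{30} = 4, a_{31} = 3, a_{32} = 3, a_{33} = 1, a_{34} = 2, a_{35} = 1, a_{36} = 0, a_{37} = 2, a_{38} = 6, a_{39} = 1, a_{40} = 1, a_{41} = 5, a_{42} = 3, a_{43} = 5, a_{44} = 0, a_{45} = 3, a_{46} = 2, a_{47} = 5, a_{48} = 5, a_{49} = 4.
Since (a_{48}, a_{49}) = (a_0, a_1) = (5, 4) (two consecutive terms determine the rest), the sequence is periodic with period 48.
So a_{16376} = a_{0 + ((16376-0) mod 48)} = a_8 = 4.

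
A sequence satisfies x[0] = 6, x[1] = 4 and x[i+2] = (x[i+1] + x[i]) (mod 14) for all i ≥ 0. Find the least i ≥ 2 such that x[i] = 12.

x[0] = 6; x[1] = 4; x[2] = 10; x[3] = 0; x[4] = 10; x[5] = 10; x[6] = 6; x[7] = 2; x[8] = 8; x[9] = 10; x[10] = 4; x[11] = 0; x[12] = 4; x[13] = 4; x[14] = 8; x[15] = 12; x[16] = 6; x[17] = 4.
The sequence repeats with period 16.
The value 12 first appears (with i ≥ 2) at x[15].

15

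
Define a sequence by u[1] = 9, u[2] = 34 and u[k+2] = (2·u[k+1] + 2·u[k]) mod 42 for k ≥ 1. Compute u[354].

Computing terms: u[1] = 9, u[2] = 34, u[3] = 2, u[4] = 30, u[5] = 22, u[6] = 20, u[7] = 0, u[8] = 40, u[9] = 38, u[10] = 30, u[11] = 10, u[12] = 38, u[13] = 12, u[14] = 16, u[15] = 14, u[16] = 18, u[17] = 22, u[18] = 38, u[19] = 36, u[20] = 22, u[21] = 32, u[22] = 24, u[23] = 28, u[24] = 20, u[25] = 12, u[26] = 22, u[27] = 26, u[28] = 12, u[29] = 34, u[30] = 8, u[31] = 0, u[32] = 16, u[33] = 32, u[34] = 12, u[35] = 4, u[36] = 32, u[37] = 30, u[38] = 40, u[39] = 14, u[40] = 24, u[41] = 34, u[42] = 32, u[43] = 6, u[44] = 34, u[45] = 38, u[46] = 18, u[47] = 28, u[48] = 8, u[49] = 30, u[50] = 34, u[51] = 2.
Since (u[50], u[51]) = (u[2], u[3]) = (34, 2) (two consecutive terms determine the rest), the sequence is eventually periodic: after a pre-period of length 1 it cycles with period 48.
For k ≥ 2, u[k] depends only on (k - 2) mod 48. (354 - 2) mod 48 = 16, so u[354] = u[18] = 38.

38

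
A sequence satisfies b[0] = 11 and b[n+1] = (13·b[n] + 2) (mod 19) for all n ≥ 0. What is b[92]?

Listing terms: b[0] = 11; b[1] = 12; b[2] = 6; b[3] = 4; b[4] = 16; b[5] = 1; b[6] = 15; b[7] = 7; b[8] = 17; b[9] = 14; b[10] = 13; b[11] = 0; b[12] = 2; b[13] = 9; b[14] = 5; b[15] = 10; b[16] = 18; b[17] = 8; b[18] = 11.
The sequence repeats with period 18.
So b[92] = b[0 + ((92-0) mod 18)] = b[2] = 6.

6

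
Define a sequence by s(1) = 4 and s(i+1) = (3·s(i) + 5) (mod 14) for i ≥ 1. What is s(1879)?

4

Computing terms: s(1) = 4,  s(2) = 3,  s(3) = 0,  s(4) = 5,  s(5) = 6,  s(6) = 9,  s(7) = 4.
The sequence repeats with period 6.
(1879 - 1) mod 6 = 0, so s(1879) = s(1) = 4.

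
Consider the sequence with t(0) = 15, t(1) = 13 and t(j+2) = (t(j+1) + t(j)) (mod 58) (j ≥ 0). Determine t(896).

Listing terms: t(0) = 15, t(1) = 13, t(2) = 28, t(3) = 41, t(4) = 11, t(5) = 52, t(6) = 5, t(7) = 57, t(8) = 4, t(9) = 3, t(10) = 7, t(11) = 10, t(12) = 17, t(13) = 27, t(14) = 44, t(15) = 13, t(16) = 57, t(17) = 12, t(18) = 11, t(19) = 23, t(20) = 34, t(21) = 57, t(22) = 33, t(23) = 32, t(24) = 7, t(25) = 39, t(26) = 46, t(27) = 27, t(28) = 15, t(29) = 42, t(30) = 57, t(31) = 41, t(32) = 40, t(33) = 23, t(34) = 5, t(35) = 28, t(36) = 33, t(37) = 3, t(38) = 36, t(39) = 39, t(40) = 17, t(41) = 56, t(42) = 15, t(43) = 13.
The sequence repeats with period 42.
So t(896) = t(0 + ((896-0) mod 42)) = t(14) = 44.

44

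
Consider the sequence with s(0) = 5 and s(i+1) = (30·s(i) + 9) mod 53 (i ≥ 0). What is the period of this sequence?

4

s(0) = 5,  s(1) = 0,  s(2) = 9,  s(3) = 14,  s(4) = 5.
Since s(4) = s(0) = 5, the sequence is periodic with period 4.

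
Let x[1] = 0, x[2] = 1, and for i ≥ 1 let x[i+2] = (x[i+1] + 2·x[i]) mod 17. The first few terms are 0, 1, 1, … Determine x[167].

4

x[1] = 0,  x[2] = 1,  x[3] = 1,  x[4] = 3,  x[5] = 5,  x[6] = 11,  x[7] = 4,  x[8] = 9,  x[9] = 0,  x[10] = 1.
The sequence repeats with period 8.
(167 - 1) mod 8 = 6, so x[167] = x[7] = 4.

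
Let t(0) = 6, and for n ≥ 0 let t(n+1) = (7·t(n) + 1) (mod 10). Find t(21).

Computing terms: t(0) = 6, t(1) = 3, t(2) = 2, t(3) = 5, t(4) = 6.
The sequence repeats with period 4.
So t(21) = t(0 + ((21-0) mod 4)) = t(1) = 3.

3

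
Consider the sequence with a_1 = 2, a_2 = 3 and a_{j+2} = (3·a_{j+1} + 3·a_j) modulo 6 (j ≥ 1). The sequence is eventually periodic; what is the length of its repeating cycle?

3

Listing terms: a_1 = 2, a_2 = 3, a_3 = 3, a_4 = 0, a_5 = 3, a_6 = 3.
Since (a_5, a_6) = (a_2, a_3) = (3, 3) (two consecutive terms determine the rest), the sequence is eventually periodic: after a pre-period of length 1 it cycles with period 3.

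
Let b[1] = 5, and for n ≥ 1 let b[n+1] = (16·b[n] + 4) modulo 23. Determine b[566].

18

b[1] = 5,  b[2] = 15,  b[3] = 14,  b[4] = 21,  b[5] = 18,  b[6] = 16,  b[7] = 7,  b[8] = 1,  b[9] = 20,  b[10] = 2,  b[11] = 13,  b[12] = 5.
Since b[12] = b[1] = 5, the sequence is periodic with period 11.
So b[566] = b[1 + ((566-1) mod 11)] = b[5] = 18.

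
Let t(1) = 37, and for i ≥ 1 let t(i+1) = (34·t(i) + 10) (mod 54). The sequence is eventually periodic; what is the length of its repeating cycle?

27

Computing terms: t(1) = 37, t(2) = 26, t(3) = 30, t(4) = 4, t(5) = 38, t(6) = 6, t(7) = 52, t(8) = 50, t(9) = 36, t(10) = 46, t(11) = 8, t(12) = 12, t(13) = 40, t(14) = 20, t(15) = 42, t(16) = 34, t(17) = 32, t(18) = 18, t(19) = 28, t(20) = 44, t(21) = 48, t(22) = 22, t(23) = 2, t(24) = 24, t(25) = 16, t(26) = 14, t(27) = 0, t(28) = 10, t(29) = 26.
Since t(29) = t(2) = 26, the sequence is eventually periodic: after a pre-period of length 1 it cycles with period 27.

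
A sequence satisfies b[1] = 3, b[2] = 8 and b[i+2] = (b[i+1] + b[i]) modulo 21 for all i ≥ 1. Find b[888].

2

We have b[1] = 3; b[2] = 8; b[3] = 11; b[4] = 19; b[5] = 9; b[6] = 7; b[7] = 16; b[8] = 2; b[9] = 18; b[10] = 20; b[11] = 17; b[12] = 16; b[13] = 12; b[14] = 7; b[15] = 19; b[16] = 5; b[17] = 3; b[18] = 8.
The sequence repeats with period 16.
So b[888] = b[1 + ((888-1) mod 16)] = b[8] = 2.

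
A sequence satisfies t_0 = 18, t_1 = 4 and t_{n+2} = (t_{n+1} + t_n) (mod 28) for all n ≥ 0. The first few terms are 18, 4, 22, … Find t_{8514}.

We have t_0 = 18; t_1 = 4; t_2 = 22; t_3 = 26; t_4 = 20; t_5 = 18; t_6 = 10; t_7 = 0; t_8 = 10; t_9 = 10; t_{10} = 20; t_{11} = 2; t_{12} = 22; t_{13} = 24; t_{14} = 18; t_{15} = 14; t_{16} = 4; t_{17} = 18; t_{18} = 22; t_{19} = 12; t_{20} = 6; t_{21} = 18; t_{22} = 24; t_{23} = 14; t_{24} = 10; t_{25} = 24; t_{26} = 6; t_{27} = 2; t_{28} = 8; t_{29} = 10; t_{30} = 18; t_{31} = 0; t_{32} = 18; t_{33} = 18; t_{34} = 8; t_{35} = 26; t_{36} = 6; t_{37} = 4; t_{38} = 10; t_{39} = 14; t_{40} = 24; t_{41} = 10; t_{42} = 6; t_{43} = 16; t_{44} = 22; t_{45} = 10; t_{46} = 4; t_{47} = 14; t_{48} = 18; t_{49} = 4.
Since (t_{48}, t_{49}) = (t_0, t_1) = (18, 4) (two consecutive terms determine the rest), the sequence is periodic with period 48.
(8514 - 0) mod 48 = 18, so t_{8514} = t_{18} = 22.

22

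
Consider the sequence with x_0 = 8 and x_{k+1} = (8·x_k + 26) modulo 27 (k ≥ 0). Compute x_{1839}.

0

Listing terms: x_0 = 8,  x_1 = 9,  x_2 = 17,  x_3 = 0,  x_4 = 26,  x_5 = 18,  x_6 = 8.
The sequence repeats with period 6.
(1839 - 0) mod 6 = 3, so x_{1839} = x_3 = 0.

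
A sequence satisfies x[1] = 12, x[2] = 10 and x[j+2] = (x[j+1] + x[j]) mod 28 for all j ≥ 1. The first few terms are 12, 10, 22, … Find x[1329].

26

We have x[1] = 12; x[2] = 10; x[3] = 22; x[4] = 4; x[5] = 26; x[6] = 2; x[7] = 0; x[8] = 2; x[9] = 2; x[10] = 4; x[11] = 6; x[12] = 10; x[13] = 16; x[14] = 26; x[15] = 14; x[16] = 12; x[17] = 26; x[18] = 10; x[19] = 8; x[20] = 18; x[21] = 26; x[22] = 16; x[23] = 14; x[24] = 2; x[25] = 16; x[26] = 18; x[27] = 6; x[28] = 24; x[29] = 2; x[30] = 26; x[31] = 0; x[32] = 26; x[33] = 26; x[34] = 24; x[35] = 22; x[36] = 18; x[37] = 12; x[38] = 2; x[39] = 14; x[40] = 16; x[41] = 2; x[42] = 18; x[43] = 20; x[44] = 10; x[45] = 2; x[46] = 12; x[47] = 14; x[48] = 26; x[49] = 12; x[50] = 10.
Since (x[49], x[50]) = (x[1], x[2]) = (12, 10) (two consecutive terms determine the rest), the sequence is periodic with period 48.
So x[1329] = x[1 + ((1329-1) mod 48)] = x[33] = 26.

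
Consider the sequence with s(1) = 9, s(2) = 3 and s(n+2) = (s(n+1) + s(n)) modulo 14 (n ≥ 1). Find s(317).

We have s(1) = 9,  s(2) = 3,  s(3) = 12,  s(4) = 1,  s(5) = 13,  s(6) = 0,  s(7) = 13,  s(8) = 13,  s(9) = 12,  s(10) = 11,  s(11) = 9,  s(12) = 6,  s(13) = 1,  s(14) = 7,  s(15) = 8,  s(16) = 1,  s(17) = 9,  s(18) = 10,  s(19) = 5,  s(20) = 1,  s(21) = 6,  s(22) = 7,  s(23) = 13,  s(24) = 6,  s(25) = 5,  s(26) = 11,  s(27) = 2,  s(28) = 13,  s(29) = 1,  s(30) = 0,  s(31) = 1,  s(32) = 1,  s(33) = 2,  s(34) = 3,  s(35) = 5,  s(36) = 8,  s(37) = 13,  s(38) = 7,  s(39) = 6,  s(40) = 13,  s(41) = 5,  s(42) = 4,  s(43) = 9,  s(44) = 13,  s(45) = 8,  s(46) = 7,  s(47) = 1,  s(48) = 8,  s(49) = 9,  s(50) = 3.
Since (s(49), s(50)) = (s(1), s(2)) = (9, 3) (two consecutive terms determine the rest), the sequence is periodic with period 48.
So s(317) = s(1 + ((317-1) mod 48)) = s(29) = 1.

1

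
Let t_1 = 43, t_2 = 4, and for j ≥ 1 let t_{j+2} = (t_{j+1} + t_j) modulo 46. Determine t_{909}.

Computing terms: t_1 = 43,  t_2 = 4,  t_3 = 1,  t_4 = 5,  t_5 = 6,  t_6 = 11,  t_7 = 17,  t_8 = 28,  t_9 = 45,  t_{10} = 27,  t_{11} = 26,  t_{12} = 7,  t_{13} = 33,  t_{14} = 40,  t_{15} = 27,  t_{16} = 21,  t_{17} = 2,  t_{18} = 23,  t_{19} = 25,  t_{20} = 2,  t_{21} = 27,  t_{22} = 29,  t_{23} = 10,  t_{24} = 39,  t_{25} = 3,  t_{26} = 42,  t_{27} = 45,  t_{28} = 41,  t_{29} = 40,  t_{30} = 35,  t_{31} = 29,  t_{32} = 18,  t_{33} = 1,  t_{34} = 19,  t_{35} = 20,  t_{36} = 39,  t_{37} = 13,  t_{38} = 6,  t_{39} = 19,  t_{40} = 25,  t_{41} = 44,  t_{42} = 23,  t_{43} = 21,  t_{44} = 44,  t_{45} = 19,  t_{46} = 17,  t_{47} = 36,  t_{48} = 7,  t_{49} = 43,  t_{50} = 4.
Since (t_{49}, t_{50}) = (t_1, t_2) = (43, 4) (two consecutive terms determine the rest), the sequence is periodic with period 48.
So t_{909} = t_{1 + ((909-1) mod 48)} = t_{45} = 19.

19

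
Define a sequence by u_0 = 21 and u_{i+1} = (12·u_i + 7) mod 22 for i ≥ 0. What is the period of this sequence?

11

Computing terms: u_0 = 21,  u_1 = 17,  u_2 = 13,  u_3 = 9,  u_4 = 5,  u_5 = 1,  u_6 = 19,  u_7 = 15,  u_8 = 11,  u_9 = 7,  u_{10} = 3,  u_{11} = 21.
The sequence repeats with period 11.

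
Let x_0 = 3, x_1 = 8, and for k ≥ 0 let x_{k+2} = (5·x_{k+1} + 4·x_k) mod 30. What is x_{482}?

Computing terms: x_0 = 3,  x_1 = 8,  x_2 = 22,  x_3 = 22,  x_4 = 18,  x_5 = 28,  x_6 = 2,  x_7 = 2,  x_8 = 18,  x_9 = 8,  x_{10} = 22.
Since (x_9, x_{10}) = (x_1, x_2) = (8, 22) (two consecutive terms determine the rest), the sequence is eventually periodic: after a pre-period of length 1 it cycles with period 8.
For k ≥ 1, x_k depends only on (k - 1) mod 8. (482 - 1) mod 8 = 1, so x_{482} = x_2 = 22.

22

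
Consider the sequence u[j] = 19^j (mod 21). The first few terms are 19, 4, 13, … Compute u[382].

Listing terms: u[1] = 19,  u[2] = 4,  u[3] = 13,  u[4] = 16,  u[5] = 10,  u[6] = 1,  u[7] = 19.
The sequence repeats with period 6.
So u[382] = u[1 + ((382-1) mod 6)] = u[4] = 16.

16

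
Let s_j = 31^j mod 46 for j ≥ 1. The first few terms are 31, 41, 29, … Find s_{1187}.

3

Listing terms: s_1 = 31,  s_2 = 41,  s_3 = 29,  s_4 = 25,  s_5 = 39,  s_6 = 13,  s_7 = 35,  s_8 = 27,  s_9 = 9,  s_{10} = 3,  s_{11} = 1,  s_{12} = 31.
Since s_{12} = s_1 = 31, the sequence is periodic with period 11.
(1187 - 1) mod 11 = 9, so s_{1187} = s_{10} = 3.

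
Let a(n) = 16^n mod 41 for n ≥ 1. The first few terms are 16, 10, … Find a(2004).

18

Listing terms: a(1) = 16; a(2) = 10; a(3) = 37; a(4) = 18; a(5) = 1; a(6) = 16.
Since a(6) = a(1) = 16, the sequence is periodic with period 5.
(2004 - 1) mod 5 = 3, so a(2004) = a(4) = 18.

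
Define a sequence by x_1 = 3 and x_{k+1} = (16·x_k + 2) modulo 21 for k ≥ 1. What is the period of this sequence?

3

Computing terms: x_1 = 3, x_2 = 8, x_3 = 4, x_4 = 3.
The sequence repeats with period 3.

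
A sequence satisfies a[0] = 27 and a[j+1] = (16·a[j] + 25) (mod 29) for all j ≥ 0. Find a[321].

We have a[0] = 27, a[1] = 22, a[2] = 0, a[3] = 25, a[4] = 19, a[5] = 10, a[6] = 11, a[7] = 27.
The sequence repeats with period 7.
So a[321] = a[0 + ((321-0) mod 7)] = a[6] = 11.

11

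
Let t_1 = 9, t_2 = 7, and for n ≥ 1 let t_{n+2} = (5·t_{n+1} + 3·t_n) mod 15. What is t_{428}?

Listing terms: t_1 = 9; t_2 = 7; t_3 = 2; t_4 = 1; t_5 = 11; t_6 = 13; t_7 = 8; t_8 = 4; t_9 = 14; t_{10} = 7; t_{11} = 2.
Since (t_{10}, t_{11}) = (t_2, t_3) = (7, 2) (two consecutive terms determine the rest), the sequence is eventually periodic: after a pre-period of length 1 it cycles with period 8.
For n ≥ 2, t_n depends only on (n - 2) mod 8. (428 - 2) mod 8 = 2, so t_{428} = t_4 = 1.

1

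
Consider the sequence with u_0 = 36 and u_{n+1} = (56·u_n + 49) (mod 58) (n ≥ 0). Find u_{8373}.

35

u_0 = 36; u_1 = 35; u_2 = 37; u_3 = 33; u_4 = 41; u_5 = 25; u_6 = 57; u_7 = 51; u_8 = 5; u_9 = 39; u_{10} = 29; u_{11} = 49; u_{12} = 9; u_{13} = 31; u_{14} = 45; u_{15} = 17; u_{16} = 15; u_{17} = 19; u_{18} = 11; u_{19} = 27; u_{20} = 53; u_{21} = 1; u_{22} = 47; u_{23} = 13; u_{24} = 23; u_{25} = 3; u_{26} = 43; u_{27} = 21; u_{28} = 7; u_{29} = 35.
Since u_{29} = u_1 = 35, the sequence is eventually periodic: after a pre-period of length 1 it cycles with period 28.
For n ≥ 1, u_n depends only on (n - 1) mod 28. (8373 - 1) mod 28 = 0, so u_{8373} = u_1 = 35.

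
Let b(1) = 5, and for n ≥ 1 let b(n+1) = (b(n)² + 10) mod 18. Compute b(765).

11

b(1) = 5,  b(2) = 17,  b(3) = 11,  b(4) = 5.
The sequence repeats with period 3.
(765 - 1) mod 3 = 2, so b(765) = b(3) = 11.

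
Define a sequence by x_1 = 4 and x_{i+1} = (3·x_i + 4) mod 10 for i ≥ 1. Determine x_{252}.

0

Computing terms: x_1 = 4, x_2 = 6, x_3 = 2, x_4 = 0, x_5 = 4.
The sequence repeats with period 4.
(252 - 1) mod 4 = 3, so x_{252} = x_4 = 0.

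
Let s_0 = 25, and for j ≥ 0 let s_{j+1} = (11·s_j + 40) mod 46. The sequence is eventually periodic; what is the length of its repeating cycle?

Listing terms: s_0 = 25,  s_1 = 39,  s_2 = 9,  s_3 = 1,  s_4 = 5,  s_5 = 3,  s_6 = 27,  s_7 = 15,  s_8 = 21,  s_9 = 41,  s_{10} = 31,  s_{11} = 13,  s_{12} = 45,  s_{13} = 29,  s_{14} = 37,  s_{15} = 33,  s_{16} = 35,  s_{17} = 11,  s_{18} = 23,  s_{19} = 17,  s_{20} = 43,  s_{21} = 7,  s_{22} = 25.
Since s_{22} = s_0 = 25, the sequence is periodic with period 22.

22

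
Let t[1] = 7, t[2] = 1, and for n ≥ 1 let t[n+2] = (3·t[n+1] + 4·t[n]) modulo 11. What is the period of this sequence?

10

Listing terms: t[1] = 7; t[2] = 1; t[3] = 9; t[4] = 9; t[5] = 8; t[6] = 5; t[7] = 3; t[8] = 7; t[9] = 0; t[10] = 6; t[11] = 7; t[12] = 1.
The sequence repeats with period 10.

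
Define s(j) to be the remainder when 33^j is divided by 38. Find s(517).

21

Listing terms: s(0) = 1; s(1) = 33; s(2) = 25; s(3) = 27; s(4) = 17; s(5) = 29; s(6) = 7; s(7) = 3; s(8) = 23; s(9) = 37; s(10) = 5; s(11) = 13; s(12) = 11; s(13) = 21; s(14) = 9; s(15) = 31; s(16) = 35; s(17) = 15; s(18) = 1.
The sequence repeats with period 18.
(517 - 0) mod 18 = 13, so s(517) = s(13) = 21.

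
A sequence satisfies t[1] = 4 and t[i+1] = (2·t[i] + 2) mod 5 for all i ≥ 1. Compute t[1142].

t[1] = 4; t[2] = 0; t[3] = 2; t[4] = 1; t[5] = 4.
The sequence repeats with period 4.
So t[1142] = t[1 + ((1142-1) mod 4)] = t[2] = 0.

0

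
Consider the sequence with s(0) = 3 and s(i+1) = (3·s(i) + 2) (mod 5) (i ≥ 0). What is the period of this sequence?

s(0) = 3,  s(1) = 1,  s(2) = 0,  s(3) = 2,  s(4) = 3.
Since s(4) = s(0) = 3, the sequence is periodic with period 4.

4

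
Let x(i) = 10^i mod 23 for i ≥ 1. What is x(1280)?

18

We have x(1) = 10; x(2) = 8; x(3) = 11; x(4) = 18; x(5) = 19; x(6) = 6; x(7) = 14; x(8) = 2; x(9) = 20; x(10) = 16; x(11) = 22; x(12) = 13; x(13) = 15; x(14) = 12; x(15) = 5; x(16) = 4; x(17) = 17; x(18) = 9; x(19) = 21; x(20) = 3; x(21) = 7; x(22) = 1; x(23) = 10.
Since x(23) = x(1) = 10, the sequence is periodic with period 22.
So x(1280) = x(1 + ((1280-1) mod 22)) = x(4) = 18.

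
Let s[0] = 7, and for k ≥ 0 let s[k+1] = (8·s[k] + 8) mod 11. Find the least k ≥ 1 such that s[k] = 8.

5

We have s[0] = 7; s[1] = 9; s[2] = 3; s[3] = 10; s[4] = 0; s[5] = 8; s[6] = 6; s[7] = 1; s[8] = 5; s[9] = 4; s[10] = 7.
The sequence repeats with period 10.
The value 8 first appears (with k ≥ 1) at s[5].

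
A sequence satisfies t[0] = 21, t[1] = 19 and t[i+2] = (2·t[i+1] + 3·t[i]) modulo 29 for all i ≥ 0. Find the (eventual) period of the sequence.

t[0] = 21, t[1] = 19, t[2] = 14, t[3] = 27, t[4] = 9, t[5] = 12, t[6] = 22, t[7] = 22, t[8] = 23, t[9] = 25, t[10] = 3, t[11] = 23, t[12] = 26, t[13] = 5, t[14] = 1, t[15] = 17, t[16] = 8, t[17] = 9, t[18] = 13, t[19] = 24, t[20] = 0, t[21] = 14, t[22] = 28, t[23] = 11, t[24] = 19, t[25] = 13, t[26] = 25, t[27] = 2, t[28] = 21, t[29] = 19.
The sequence repeats with period 28.

28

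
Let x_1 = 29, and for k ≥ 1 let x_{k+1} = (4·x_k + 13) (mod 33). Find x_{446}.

Listing terms: x_1 = 29; x_2 = 30; x_3 = 1; x_4 = 17; x_5 = 15; x_6 = 7; x_7 = 8; x_8 = 12; x_9 = 28; x_{10} = 26; x_{11} = 18; x_{12} = 19; x_{13} = 23; x_{14} = 6; x_{15} = 4; x_{16} = 29.
Since x_{16} = x_1 = 29, the sequence is periodic with period 15.
(446 - 1) mod 15 = 10, so x_{446} = x_{11} = 18.

18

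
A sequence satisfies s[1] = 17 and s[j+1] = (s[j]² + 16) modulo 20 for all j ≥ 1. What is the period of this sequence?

3

Listing terms: s[1] = 17,  s[2] = 5,  s[3] = 1,  s[4] = 17.
Since s[4] = s[1] = 17, the sequence is periodic with period 3.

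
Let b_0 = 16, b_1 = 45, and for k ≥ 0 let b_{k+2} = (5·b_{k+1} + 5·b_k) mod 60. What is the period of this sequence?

6

b_0 = 16, b_1 = 45, b_2 = 5, b_3 = 10, b_4 = 15, b_5 = 5, b_6 = 40, b_7 = 45, b_8 = 5.
Since (b_7, b_8) = (b_1, b_2) = (45, 5) (two consecutive terms determine the rest), the sequence is eventually periodic: after a pre-period of length 1 it cycles with period 6.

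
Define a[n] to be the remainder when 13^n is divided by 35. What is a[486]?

29

Computing terms: a[1] = 13; a[2] = 29; a[3] = 27; a[4] = 1; a[5] = 13.
Since a[5] = a[1] = 13, the sequence is periodic with period 4.
So a[486] = a[1 + ((486-1) mod 4)] = a[2] = 29.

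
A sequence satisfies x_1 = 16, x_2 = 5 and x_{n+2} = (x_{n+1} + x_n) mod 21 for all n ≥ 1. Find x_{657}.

16

Listing terms: x_1 = 16; x_2 = 5; x_3 = 0; x_4 = 5; x_5 = 5; x_6 = 10; x_7 = 15; x_8 = 4; x_9 = 19; x_{10} = 2; x_{11} = 0; x_{12} = 2; x_{13} = 2; x_{14} = 4; x_{15} = 6; x_{16} = 10; x_{17} = 16; x_{18} = 5.
The sequence repeats with period 16.
So x_{657} = x_{1 + ((657-1) mod 16)} = x_1 = 16.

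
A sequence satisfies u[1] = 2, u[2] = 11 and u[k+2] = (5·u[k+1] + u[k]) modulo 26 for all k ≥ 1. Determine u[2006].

11

Computing terms: u[1] = 2; u[2] = 11; u[3] = 5; u[4] = 10; u[5] = 3; u[6] = 25; u[7] = 24; u[8] = 15; u[9] = 21; u[10] = 16; u[11] = 23; u[12] = 1; u[13] = 2; u[14] = 11.
Since (u[13], u[14]) = (u[1], u[2]) = (2, 11) (two consecutive terms determine the rest), the sequence is periodic with period 12.
So u[2006] = u[1 + ((2006-1) mod 12)] = u[2] = 11.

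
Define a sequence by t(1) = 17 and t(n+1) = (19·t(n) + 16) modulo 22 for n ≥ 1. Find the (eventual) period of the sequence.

Computing terms: t(1) = 17, t(2) = 9, t(3) = 11, t(4) = 5, t(5) = 1, t(6) = 13, t(7) = 21, t(8) = 19, t(9) = 3, t(10) = 7, t(11) = 17.
The sequence repeats with period 10.

10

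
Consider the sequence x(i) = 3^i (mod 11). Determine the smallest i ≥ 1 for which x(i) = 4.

4

x(0) = 1, x(1) = 3, x(2) = 9, x(3) = 5, x(4) = 4, x(5) = 1.
The sequence repeats with period 5.
The value 4 first appears (with i ≥ 1) at x(4).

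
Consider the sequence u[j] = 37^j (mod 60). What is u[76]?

1

u[1] = 37; u[2] = 49; u[3] = 13; u[4] = 1; u[5] = 37.
The sequence repeats with period 4.
So u[76] = u[1 + ((76-1) mod 4)] = u[4] = 1.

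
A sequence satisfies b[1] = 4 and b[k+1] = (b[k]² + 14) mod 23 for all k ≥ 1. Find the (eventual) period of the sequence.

b[1] = 4, b[2] = 7, b[3] = 17, b[4] = 4.
Since b[4] = b[1] = 4, the sequence is periodic with period 3.

3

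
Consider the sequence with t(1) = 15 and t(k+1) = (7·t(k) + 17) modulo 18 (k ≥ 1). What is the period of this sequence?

18

Computing terms: t(1) = 15,  t(2) = 14,  t(3) = 7,  t(4) = 12,  t(5) = 11,  t(6) = 4,  t(7) = 9,  t(8) = 8,  t(9) = 1,  t(10) = 6,  t(11) = 5,  t(12) = 16,  t(13) = 3,  t(14) = 2,  t(15) = 13,  t(16) = 0,  t(17) = 17,  t(18) = 10,  t(19) = 15.
Since t(19) = t(1) = 15, the sequence is periodic with period 18.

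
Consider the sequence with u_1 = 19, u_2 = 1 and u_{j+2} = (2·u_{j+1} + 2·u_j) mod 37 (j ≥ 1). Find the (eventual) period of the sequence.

Computing terms: u_1 = 19; u_2 = 1; u_3 = 3; u_4 = 8; u_5 = 22; u_6 = 23; u_7 = 16; u_8 = 4; u_9 = 3; u_{10} = 14; u_{11} = 34; u_{12} = 22; u_{13} = 1; u_{14} = 9; u_{15} = 20; u_{16} = 21; u_{17} = 8; u_{18} = 21; u_{19} = 21; u_{20} = 10; u_{21} = 25; u_{22} = 33; u_{23} = 5; u_{24} = 2; u_{25} = 14; u_{26} = 32; u_{27} = 18; u_{28} = 26; u_{29} = 14; u_{30} = 6; u_{31} = 3; u_{32} = 18; u_{33} = 5; u_{34} = 9; u_{35} = 28; u_{36} = 0; u_{37} = 19; u_{38} = 1.
The sequence repeats with period 36.

36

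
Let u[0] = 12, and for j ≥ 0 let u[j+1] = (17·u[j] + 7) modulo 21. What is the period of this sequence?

Computing terms: u[0] = 12, u[1] = 1, u[2] = 3, u[3] = 16, u[4] = 6, u[5] = 4, u[6] = 12.
The sequence repeats with period 6.

6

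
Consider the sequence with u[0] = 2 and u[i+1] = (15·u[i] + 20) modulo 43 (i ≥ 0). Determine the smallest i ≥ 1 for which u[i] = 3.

3

Computing terms: u[0] = 2; u[1] = 7; u[2] = 39; u[3] = 3; u[4] = 22; u[5] = 6; u[6] = 24; u[7] = 36; u[8] = 1; u[9] = 35; u[10] = 29; u[11] = 25; u[12] = 8; u[13] = 11; u[14] = 13; u[15] = 0; u[16] = 20; u[17] = 19; u[18] = 4; u[19] = 37; u[20] = 16; u[21] = 2.
Since u[21] = u[0] = 2, the sequence is periodic with period 21.
The value 3 first appears (with i ≥ 1) at u[3].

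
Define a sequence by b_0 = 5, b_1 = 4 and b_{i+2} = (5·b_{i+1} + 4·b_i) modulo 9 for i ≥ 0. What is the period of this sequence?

b_0 = 5; b_1 = 4; b_2 = 4; b_3 = 0; b_4 = 7; b_5 = 8; b_6 = 5; b_7 = 3; b_8 = 8; b_9 = 7; b_{10} = 4; b_{11} = 3; b_{12} = 4; b_{13} = 5; b_{14} = 5; b_{15} = 0; b_{16} = 2; b_{17} = 1; b_{18} = 4; b_{19} = 6; b_{20} = 1; b_{21} = 2; b_{22} = 5; b_{23} = 6; b_{24} = 5; b_{25} = 4.
Since (b_{24}, b_{25}) = (b_0, b_1) = (5, 4) (two consecutive terms determine the rest), the sequence is periodic with period 24.

24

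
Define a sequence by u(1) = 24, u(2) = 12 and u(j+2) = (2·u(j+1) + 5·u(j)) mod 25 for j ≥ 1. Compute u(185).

u(1) = 24, u(2) = 12, u(3) = 19, u(4) = 23, u(5) = 16, u(6) = 22, u(7) = 24, u(8) = 8, u(9) = 11, u(10) = 12, u(11) = 4, u(12) = 18, u(13) = 6, u(14) = 2, u(15) = 9, u(16) = 3, u(17) = 1, u(18) = 17, u(19) = 14, u(20) = 13, u(21) = 21, u(22) = 7, u(23) = 19, u(24) = 23.
Since (u(23), u(24)) = (u(3), u(4)) = (19, 23) (two consecutive terms determine the rest), the sequence is eventually periodic: after a pre-period of length 2 it cycles with period 20.
For j ≥ 3, u(j) depends only on (j - 3) mod 20. (185 - 3) mod 20 = 2, so u(185) = u(5) = 16.

16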